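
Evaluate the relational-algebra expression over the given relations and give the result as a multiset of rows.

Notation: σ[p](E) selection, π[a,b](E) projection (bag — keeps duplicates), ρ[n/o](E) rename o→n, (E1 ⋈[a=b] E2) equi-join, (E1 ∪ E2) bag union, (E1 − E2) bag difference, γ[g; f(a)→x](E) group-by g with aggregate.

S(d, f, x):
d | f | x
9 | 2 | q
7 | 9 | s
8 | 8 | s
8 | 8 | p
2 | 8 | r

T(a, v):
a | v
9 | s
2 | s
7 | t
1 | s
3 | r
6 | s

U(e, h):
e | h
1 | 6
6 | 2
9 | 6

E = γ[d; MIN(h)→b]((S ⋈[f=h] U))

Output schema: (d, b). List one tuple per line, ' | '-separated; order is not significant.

Subexpression sizes:
  S → 5
  U → 3
  (S ⋈[f=h] U) → 1
  γ[d; MIN(h)→b]((S ⋈[f=h] U)) → 1

== RESULT ==
d | b
9 | 2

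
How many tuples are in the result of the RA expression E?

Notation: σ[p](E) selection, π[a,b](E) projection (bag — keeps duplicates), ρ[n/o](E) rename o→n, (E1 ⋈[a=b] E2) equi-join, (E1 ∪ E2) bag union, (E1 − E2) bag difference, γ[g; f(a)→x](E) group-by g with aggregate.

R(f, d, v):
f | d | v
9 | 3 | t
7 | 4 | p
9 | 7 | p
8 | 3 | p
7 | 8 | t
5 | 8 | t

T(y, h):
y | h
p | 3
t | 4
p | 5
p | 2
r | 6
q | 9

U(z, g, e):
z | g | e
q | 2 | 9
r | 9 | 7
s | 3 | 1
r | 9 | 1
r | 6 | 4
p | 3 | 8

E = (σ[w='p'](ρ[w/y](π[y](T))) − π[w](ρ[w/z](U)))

Row counts bottom-up:
  T → 6
  π[y](T) → 6
  ρ[w/y](π[y](T)) → 6
  σ[w='p'](ρ[w/y](π[y](T))) → 3
  U → 6
  ρ[w/z](U) → 6
  π[w](ρ[w/z](U)) → 6
  (σ[w='p'](ρ[w/y](π[y](T))) − π[w](ρ[w/z](U))) → 2

|E| = 2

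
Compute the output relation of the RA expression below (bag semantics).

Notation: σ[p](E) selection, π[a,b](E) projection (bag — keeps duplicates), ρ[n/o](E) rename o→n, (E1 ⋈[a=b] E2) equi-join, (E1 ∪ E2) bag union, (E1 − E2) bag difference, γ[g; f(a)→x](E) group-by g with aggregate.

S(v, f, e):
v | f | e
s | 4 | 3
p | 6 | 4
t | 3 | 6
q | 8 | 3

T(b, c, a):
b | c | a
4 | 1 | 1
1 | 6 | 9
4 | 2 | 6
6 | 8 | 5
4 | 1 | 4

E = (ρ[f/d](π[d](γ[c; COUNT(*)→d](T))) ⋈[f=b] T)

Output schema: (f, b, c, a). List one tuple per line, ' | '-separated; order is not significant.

Subexpression sizes:
  T → 5
  γ[c; COUNT(*)→d](T) → 4
  π[d](γ[c; COUNT(*)→d](T)) → 4
  ρ[f/d](π[d](γ[c; COUNT(*)→d](T))) → 4
  T → 5
  (ρ[f/d](π[d](γ[c; COUNT(*)→d](T))) ⋈[f=b] T) → 3

== RESULT ==
f | b | c | a
1 | 1 | 6 | 9
1 | 1 | 6 | 9
1 | 1 | 6 | 9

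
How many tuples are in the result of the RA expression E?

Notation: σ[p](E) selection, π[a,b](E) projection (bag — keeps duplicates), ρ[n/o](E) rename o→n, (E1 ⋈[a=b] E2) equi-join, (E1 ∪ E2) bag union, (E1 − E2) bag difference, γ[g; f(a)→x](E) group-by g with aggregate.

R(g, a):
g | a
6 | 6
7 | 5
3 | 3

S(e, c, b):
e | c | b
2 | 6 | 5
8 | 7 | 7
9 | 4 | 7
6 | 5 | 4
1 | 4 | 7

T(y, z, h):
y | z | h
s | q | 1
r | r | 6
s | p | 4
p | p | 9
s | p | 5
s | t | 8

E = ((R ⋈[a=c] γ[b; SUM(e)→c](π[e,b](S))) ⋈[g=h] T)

Subexpression sizes:
  R → 3
  S → 5
  π[e,b](S) → 5
  γ[b; SUM(e)→c](π[e,b](S)) → 3
  (R ⋈[a=c] γ[b; SUM(e)→c](π[e,b](S))) → 1
  T → 6
  ((R ⋈[a=c] γ[b; SUM(e)→c](π[e,b](S))) ⋈[g=h] T) → 1

|E| = 1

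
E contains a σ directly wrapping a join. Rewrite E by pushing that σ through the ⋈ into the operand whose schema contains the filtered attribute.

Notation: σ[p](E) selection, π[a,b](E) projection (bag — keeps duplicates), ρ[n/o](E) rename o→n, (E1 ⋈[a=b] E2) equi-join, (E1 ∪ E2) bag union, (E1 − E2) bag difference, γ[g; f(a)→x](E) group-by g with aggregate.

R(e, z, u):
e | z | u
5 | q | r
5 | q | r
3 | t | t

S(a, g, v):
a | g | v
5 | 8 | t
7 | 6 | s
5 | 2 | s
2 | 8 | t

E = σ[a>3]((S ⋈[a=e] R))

σ filters on a, owned by the left side.
E' = (σ[a>3](S) ⋈[a=e] R)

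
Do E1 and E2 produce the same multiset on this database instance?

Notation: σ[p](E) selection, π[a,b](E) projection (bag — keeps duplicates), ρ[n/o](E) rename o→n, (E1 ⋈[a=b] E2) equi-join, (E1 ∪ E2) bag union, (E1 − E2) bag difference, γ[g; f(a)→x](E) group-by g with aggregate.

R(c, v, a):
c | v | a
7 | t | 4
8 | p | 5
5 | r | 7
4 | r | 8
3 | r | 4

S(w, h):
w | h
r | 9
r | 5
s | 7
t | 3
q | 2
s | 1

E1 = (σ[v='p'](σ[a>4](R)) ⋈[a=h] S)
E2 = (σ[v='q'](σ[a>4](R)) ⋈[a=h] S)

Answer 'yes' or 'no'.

E1 row counts bottom-up:
  R → 5
  σ[a>4](R) → 3
  σ[v='p'](σ[a>4](R)) → 1
  S → 6
  (σ[v='p'](σ[a>4](R)) ⋈[a=h] S) → 1
E2 row counts bottom-up:
  R → 5
  σ[a>4](R) → 3
  σ[v='q'](σ[a>4](R)) → 0
  S → 6
  (σ[v='q'](σ[a>4](R)) ⋈[a=h] S) → 0

E1 result:
c | v | a | w | h
8 | p | 5 | r | 5
E2 result:
c | v | a | w | h
(0 rows)
Witness: (8, 'p', 5, 'r', 5) appears 1× in E1 but 0× in E2.

no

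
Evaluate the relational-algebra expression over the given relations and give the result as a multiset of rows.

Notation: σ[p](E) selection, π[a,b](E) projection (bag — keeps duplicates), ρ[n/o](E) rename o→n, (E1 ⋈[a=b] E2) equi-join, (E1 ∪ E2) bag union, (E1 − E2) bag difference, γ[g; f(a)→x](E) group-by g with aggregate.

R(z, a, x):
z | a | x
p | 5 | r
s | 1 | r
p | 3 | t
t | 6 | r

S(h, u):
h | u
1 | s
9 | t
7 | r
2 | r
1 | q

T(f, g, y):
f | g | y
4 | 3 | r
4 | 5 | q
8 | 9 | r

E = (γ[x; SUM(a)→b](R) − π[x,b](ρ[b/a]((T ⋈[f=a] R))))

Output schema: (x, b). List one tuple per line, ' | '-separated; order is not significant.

Stepwise |·|:
  R → 4
  γ[x; SUM(a)→b](R) → 2
  T → 3
  R → 4
  (T ⋈[f=a] R) → 0
  ρ[b/a]((T ⋈[f=a] R)) → 0
  π[x,b](ρ[b/a]((T ⋈[f=a] R))) → 0
  (γ[x; SUM(a)→b](R) − π[x,b](ρ[b/a]((T ⋈[f=a] R)))) → 2

== RESULT ==
x | b
r | 12
t | 3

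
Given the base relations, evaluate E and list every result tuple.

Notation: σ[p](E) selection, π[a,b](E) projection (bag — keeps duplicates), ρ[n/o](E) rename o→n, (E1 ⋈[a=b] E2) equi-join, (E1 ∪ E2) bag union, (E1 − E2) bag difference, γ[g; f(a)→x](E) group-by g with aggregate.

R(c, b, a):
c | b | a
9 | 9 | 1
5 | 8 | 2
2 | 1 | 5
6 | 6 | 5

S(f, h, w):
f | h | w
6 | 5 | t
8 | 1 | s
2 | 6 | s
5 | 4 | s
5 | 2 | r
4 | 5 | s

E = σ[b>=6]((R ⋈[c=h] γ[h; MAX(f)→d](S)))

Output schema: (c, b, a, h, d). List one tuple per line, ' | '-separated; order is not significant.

Stepwise |·|:
  R → 4
  S → 6
  γ[h; MAX(f)→d](S) → 5
  (R ⋈[c=h] γ[h; MAX(f)→d](S)) → 3
  σ[b>=6]((R ⋈[c=h] γ[h; MAX(f)→d](S))) → 2

== RESULT ==
c | b | a | h | d
5 | 8 | 2 | 5 | 6
6 | 6 | 5 | 6 | 2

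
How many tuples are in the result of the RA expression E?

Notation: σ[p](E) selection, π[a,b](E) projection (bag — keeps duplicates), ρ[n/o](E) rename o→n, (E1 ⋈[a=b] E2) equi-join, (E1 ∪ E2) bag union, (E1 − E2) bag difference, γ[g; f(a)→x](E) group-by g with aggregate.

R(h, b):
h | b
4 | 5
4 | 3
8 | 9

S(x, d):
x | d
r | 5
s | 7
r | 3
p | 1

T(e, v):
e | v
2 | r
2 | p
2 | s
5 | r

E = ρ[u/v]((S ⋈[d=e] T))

Subexpression sizes:
  S → 4
  T → 4
  (S ⋈[d=e] T) → 1
  ρ[u/v]((S ⋈[d=e] T)) → 1

|E| = 1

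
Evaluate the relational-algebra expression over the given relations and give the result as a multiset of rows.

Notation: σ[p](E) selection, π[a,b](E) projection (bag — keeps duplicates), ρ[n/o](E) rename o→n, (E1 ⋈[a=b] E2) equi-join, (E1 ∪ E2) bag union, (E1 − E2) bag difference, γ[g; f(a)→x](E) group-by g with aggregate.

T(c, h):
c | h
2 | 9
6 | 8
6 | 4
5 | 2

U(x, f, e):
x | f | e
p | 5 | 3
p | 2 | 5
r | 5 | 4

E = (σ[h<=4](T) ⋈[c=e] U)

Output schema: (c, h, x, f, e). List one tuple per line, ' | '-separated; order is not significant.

Per-node cardinality:
  T → 4
  σ[h<=4](T) → 2
  U → 3
  (σ[h<=4](T) ⋈[c=e] U) → 1

== RESULT ==
c | h | x | f | e
5 | 2 | p | 2 | 5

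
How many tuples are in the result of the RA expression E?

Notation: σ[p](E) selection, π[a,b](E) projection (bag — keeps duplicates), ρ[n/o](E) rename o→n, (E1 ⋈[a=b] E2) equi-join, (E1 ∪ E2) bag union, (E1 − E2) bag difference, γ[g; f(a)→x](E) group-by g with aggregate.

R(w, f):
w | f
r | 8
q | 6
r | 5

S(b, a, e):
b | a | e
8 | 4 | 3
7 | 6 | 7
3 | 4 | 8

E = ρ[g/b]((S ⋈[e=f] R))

Stepwise |·|:
  S → 3
  R → 3
  (S ⋈[e=f] R) → 1
  ρ[g/b]((S ⋈[e=f] R)) → 1

|E| = 1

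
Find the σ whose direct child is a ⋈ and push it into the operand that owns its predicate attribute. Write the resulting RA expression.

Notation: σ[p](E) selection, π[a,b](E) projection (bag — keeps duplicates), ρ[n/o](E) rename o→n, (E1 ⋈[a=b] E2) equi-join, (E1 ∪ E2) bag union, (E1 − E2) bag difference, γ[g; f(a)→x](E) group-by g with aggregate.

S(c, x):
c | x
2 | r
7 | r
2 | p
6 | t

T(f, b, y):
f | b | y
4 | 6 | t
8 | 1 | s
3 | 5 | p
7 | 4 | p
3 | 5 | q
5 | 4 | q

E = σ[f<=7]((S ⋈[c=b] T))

σ filters on f, owned by the right side.
E' = (S ⋈[c=b] σ[f<=7](T))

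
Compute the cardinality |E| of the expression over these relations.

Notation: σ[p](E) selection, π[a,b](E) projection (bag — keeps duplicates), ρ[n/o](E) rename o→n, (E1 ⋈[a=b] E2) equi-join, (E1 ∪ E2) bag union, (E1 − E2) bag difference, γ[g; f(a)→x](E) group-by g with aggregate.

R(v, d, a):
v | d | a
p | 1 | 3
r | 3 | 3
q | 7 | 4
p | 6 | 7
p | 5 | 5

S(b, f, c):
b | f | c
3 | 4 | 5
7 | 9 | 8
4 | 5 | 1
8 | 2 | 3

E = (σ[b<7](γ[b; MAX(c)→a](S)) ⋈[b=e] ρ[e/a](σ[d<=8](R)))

Stepwise |·|:
  S → 4
  γ[b; MAX(c)→a](S) → 4
  σ[b<7](γ[b; MAX(c)→a](S)) → 2
  R → 5
  σ[d<=8](R) → 5
  ρ[e/a](σ[d<=8](R)) → 5
  (σ[b<7](γ[b; MAX(c)→a](S)) ⋈[b=e] ρ[e/a](σ[d<=8](R))) → 3

|E| = 3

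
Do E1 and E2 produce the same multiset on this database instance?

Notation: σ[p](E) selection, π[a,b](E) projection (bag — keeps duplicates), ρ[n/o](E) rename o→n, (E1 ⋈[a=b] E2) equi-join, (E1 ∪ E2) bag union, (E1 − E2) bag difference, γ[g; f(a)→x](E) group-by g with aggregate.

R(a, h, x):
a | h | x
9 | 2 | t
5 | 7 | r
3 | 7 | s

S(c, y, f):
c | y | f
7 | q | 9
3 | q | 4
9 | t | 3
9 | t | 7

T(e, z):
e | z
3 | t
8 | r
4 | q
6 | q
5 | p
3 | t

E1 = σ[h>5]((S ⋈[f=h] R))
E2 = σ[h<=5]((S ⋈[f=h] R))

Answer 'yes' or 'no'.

E1 stepwise |·|:
  S → 4
  R → 3
  (S ⋈[f=h] R) → 2
  σ[h>5]((S ⋈[f=h] R)) → 2
E2 stepwise |·|:
  S → 4
  R → 3
  (S ⋈[f=h] R) → 2
  σ[h<=5]((S ⋈[f=h] R)) → 0

E1 result:
c | y | f | a | h | x
9 | t | 7 | 3 | 7 | s
9 | t | 7 | 5 | 7 | r
E2 result:
c | y | f | a | h | x
(0 rows)
Witness: (9, 't', 7, 5, 7, 'r') appears 1× in E1 but 0× in E2.

no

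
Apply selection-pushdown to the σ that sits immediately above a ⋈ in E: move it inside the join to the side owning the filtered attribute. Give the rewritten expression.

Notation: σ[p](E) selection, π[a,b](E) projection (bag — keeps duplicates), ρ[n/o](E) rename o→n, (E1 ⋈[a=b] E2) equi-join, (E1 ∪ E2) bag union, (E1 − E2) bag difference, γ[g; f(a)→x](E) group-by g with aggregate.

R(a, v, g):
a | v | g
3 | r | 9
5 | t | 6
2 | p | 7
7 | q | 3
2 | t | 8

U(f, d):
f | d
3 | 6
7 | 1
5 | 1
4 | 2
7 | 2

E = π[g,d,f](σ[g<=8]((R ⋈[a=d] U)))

σ filters on g, owned by the left side.
E' = π[g,d,f]((σ[g<=8](R) ⋈[a=d] U))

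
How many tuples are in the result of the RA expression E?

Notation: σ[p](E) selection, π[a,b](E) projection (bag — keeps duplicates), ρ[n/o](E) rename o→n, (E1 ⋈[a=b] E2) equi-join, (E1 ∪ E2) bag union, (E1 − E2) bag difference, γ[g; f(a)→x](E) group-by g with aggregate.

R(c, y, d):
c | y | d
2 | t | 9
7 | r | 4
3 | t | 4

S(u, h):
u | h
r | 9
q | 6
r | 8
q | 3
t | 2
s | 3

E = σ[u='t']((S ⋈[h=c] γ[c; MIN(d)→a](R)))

Subexpression sizes:
  S → 6
  R → 3
  γ[c; MIN(d)→a](R) → 3
  (S ⋈[h=c] γ[c; MIN(d)→a](R)) → 3
  σ[u='t']((S ⋈[h=c] γ[c; MIN(d)→a](R))) → 1

|E| = 1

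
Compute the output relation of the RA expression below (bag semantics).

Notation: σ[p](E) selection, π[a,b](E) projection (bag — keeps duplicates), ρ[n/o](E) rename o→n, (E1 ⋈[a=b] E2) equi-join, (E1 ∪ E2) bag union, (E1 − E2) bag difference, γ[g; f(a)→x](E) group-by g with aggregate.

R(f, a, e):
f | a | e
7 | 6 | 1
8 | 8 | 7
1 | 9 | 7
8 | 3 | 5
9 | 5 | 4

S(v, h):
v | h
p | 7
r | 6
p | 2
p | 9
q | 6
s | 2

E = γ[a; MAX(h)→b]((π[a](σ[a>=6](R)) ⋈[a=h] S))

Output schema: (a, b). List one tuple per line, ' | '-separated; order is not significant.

Stepwise |·|:
  R → 5
  σ[a>=6](R) → 3
  π[a](σ[a>=6](R)) → 3
  S → 6
  (π[a](σ[a>=6](R)) ⋈[a=h] S) → 3
  γ[a; MAX(h)→b]((π[a](σ[a>=6](R)) ⋈[a=h] S)) → 2

== RESULT ==
a | b
6 | 6
9 | 9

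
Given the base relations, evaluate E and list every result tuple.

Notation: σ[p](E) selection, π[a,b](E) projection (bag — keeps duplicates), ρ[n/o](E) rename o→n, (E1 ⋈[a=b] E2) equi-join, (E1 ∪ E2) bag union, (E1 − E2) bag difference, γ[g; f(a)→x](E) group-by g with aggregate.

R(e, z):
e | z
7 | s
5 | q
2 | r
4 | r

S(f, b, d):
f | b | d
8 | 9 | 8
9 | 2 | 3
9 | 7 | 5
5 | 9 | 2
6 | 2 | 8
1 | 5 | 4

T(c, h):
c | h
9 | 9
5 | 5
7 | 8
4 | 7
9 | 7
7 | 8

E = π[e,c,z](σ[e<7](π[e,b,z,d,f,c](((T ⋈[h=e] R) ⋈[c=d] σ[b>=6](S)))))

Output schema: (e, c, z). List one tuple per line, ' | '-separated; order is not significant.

Per-node cardinality:
  T → 6
  R → 4
  (T ⋈[h=e] R) → 3
  S → 6
  σ[b>=6](S) → 3
  ((T ⋈[h=e] R) ⋈[c=d] σ[b>=6](S)) → 1
  π[e,b,z,d,f,c](((T ⋈[h=e] R) ⋈[c=d] σ[b>=6](S))) → 1
  σ[e<7](π[e,b,z,d,f,c](((T ⋈[h=e] R) ⋈[c=d] σ[b>=6](S)))) → 1
  π[e,c,z](σ[e<7](π[e,b,z,d,f,c](((T ⋈[h=e] R) ⋈[c=d] σ[b>=6](S))))) → 1

== RESULT ==
e | c | z
5 | 5 | q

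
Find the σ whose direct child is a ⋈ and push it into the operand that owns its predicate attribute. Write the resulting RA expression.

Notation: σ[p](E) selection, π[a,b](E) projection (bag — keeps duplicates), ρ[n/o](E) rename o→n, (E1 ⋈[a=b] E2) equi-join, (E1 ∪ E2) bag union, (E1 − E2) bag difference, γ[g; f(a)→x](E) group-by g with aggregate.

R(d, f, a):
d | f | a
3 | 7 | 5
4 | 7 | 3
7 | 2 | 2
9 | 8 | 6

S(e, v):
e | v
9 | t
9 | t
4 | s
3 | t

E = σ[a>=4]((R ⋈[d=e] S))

σ filters on a, owned by the left side.
E' = (σ[a>=4](R) ⋈[d=e] S)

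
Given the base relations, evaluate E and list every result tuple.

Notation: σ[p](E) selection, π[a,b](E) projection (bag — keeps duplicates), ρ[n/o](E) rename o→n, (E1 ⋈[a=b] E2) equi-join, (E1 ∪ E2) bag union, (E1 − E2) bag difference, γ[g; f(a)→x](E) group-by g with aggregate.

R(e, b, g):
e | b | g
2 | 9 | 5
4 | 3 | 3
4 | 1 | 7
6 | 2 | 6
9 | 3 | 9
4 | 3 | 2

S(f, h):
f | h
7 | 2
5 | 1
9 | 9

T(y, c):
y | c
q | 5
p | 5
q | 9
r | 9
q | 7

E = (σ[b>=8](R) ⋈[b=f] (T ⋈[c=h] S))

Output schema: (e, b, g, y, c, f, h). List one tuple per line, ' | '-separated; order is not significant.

Row counts bottom-up:
  R → 6
  σ[b>=8](R) → 1
  T → 5
  S → 3
  (T ⋈[c=h] S) → 2
  (σ[b>=8](R) ⋈[b=f] (T ⋈[c=h] S)) → 2

== RESULT ==
e | b | g | y | c | f | h
2 | 9 | 5 | q | 9 | 9 | 9
2 | 9 | 5 | r | 9 | 9 | 9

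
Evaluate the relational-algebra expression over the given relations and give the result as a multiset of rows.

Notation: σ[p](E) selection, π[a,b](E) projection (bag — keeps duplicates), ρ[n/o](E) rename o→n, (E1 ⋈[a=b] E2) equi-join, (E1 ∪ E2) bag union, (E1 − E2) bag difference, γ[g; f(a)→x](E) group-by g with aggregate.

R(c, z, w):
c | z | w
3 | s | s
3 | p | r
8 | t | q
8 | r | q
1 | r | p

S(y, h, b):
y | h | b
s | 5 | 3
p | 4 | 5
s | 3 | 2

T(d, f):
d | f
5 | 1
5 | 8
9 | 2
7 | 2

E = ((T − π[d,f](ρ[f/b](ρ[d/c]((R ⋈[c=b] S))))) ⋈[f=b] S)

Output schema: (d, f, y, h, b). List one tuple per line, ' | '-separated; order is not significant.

Row counts bottom-up:
  T → 4
  R → 5
  S → 3
  (R ⋈[c=b] S) → 2
  ρ[d/c]((R ⋈[c=b] S)) → 2
  ρ[f/b](ρ[d/c]((R ⋈[c=b] S))) → 2
  π[d,f](ρ[f/b](ρ[d/c]((R ⋈[c=b] S)))) → 2
  (T − π[d,f](ρ[f/b](ρ[d/c]((R ⋈[c=b] S))))) → 4
  S → 3
  ((T − π[d,f](ρ[f/b](ρ[d/c]((R ⋈[c=b] S))))) ⋈[f=b] S) → 2

== RESULT ==
d | f | y | h | b
7 | 2 | s | 3 | 2
9 | 2 | s | 3 | 2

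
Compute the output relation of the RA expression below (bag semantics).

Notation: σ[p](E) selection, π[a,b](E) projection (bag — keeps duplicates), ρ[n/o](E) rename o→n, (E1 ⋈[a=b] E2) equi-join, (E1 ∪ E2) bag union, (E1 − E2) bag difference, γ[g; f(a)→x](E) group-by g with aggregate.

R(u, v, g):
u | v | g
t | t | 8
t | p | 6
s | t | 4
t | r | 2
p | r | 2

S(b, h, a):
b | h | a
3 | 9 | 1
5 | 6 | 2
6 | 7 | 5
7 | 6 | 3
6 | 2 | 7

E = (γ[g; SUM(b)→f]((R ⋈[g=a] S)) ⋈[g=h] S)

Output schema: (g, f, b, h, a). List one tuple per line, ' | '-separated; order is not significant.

Subexpression sizes:
  R → 5
  S → 5
  (R ⋈[g=a] S) → 2
  γ[g; SUM(b)→f]((R ⋈[g=a] S)) → 1
  S → 5
  (γ[g; SUM(b)→f]((R ⋈[g=a] S)) ⋈[g=h] S) → 1

== RESULT ==
g | f | b | h | a
2 | 10 | 6 | 2 | 7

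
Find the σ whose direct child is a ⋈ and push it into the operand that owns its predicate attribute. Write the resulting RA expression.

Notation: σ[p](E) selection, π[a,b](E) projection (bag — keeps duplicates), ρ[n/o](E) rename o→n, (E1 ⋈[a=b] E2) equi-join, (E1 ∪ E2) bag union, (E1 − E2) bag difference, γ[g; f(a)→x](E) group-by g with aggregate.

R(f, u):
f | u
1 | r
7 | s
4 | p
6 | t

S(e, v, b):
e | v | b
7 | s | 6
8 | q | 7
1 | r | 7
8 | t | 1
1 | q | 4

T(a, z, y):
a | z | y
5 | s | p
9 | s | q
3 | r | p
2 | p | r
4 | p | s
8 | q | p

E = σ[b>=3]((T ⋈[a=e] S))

σ filters on b, owned by the right side.
E' = (T ⋈[a=e] σ[b>=3](S))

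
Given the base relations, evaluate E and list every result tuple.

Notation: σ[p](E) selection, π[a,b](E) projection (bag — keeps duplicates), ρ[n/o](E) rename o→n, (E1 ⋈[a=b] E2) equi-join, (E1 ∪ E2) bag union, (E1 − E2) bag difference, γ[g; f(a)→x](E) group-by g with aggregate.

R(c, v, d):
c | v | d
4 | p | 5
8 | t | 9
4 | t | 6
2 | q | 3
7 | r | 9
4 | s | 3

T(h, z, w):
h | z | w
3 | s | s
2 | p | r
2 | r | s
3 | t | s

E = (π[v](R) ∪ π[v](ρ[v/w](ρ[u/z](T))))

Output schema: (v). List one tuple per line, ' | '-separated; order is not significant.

Stepwise |·|:
  R → 6
  π[v](R) → 6
  T → 4
  ρ[u/z](T) → 4
  ρ[v/w](ρ[u/z](T)) → 4
  π[v](ρ[v/w](ρ[u/z](T))) → 4
  (π[v](R) ∪ π[v](ρ[v/w](ρ[u/z](T)))) → 10

== RESULT ==
v
p
q
r
r
s
s
s
s
t
t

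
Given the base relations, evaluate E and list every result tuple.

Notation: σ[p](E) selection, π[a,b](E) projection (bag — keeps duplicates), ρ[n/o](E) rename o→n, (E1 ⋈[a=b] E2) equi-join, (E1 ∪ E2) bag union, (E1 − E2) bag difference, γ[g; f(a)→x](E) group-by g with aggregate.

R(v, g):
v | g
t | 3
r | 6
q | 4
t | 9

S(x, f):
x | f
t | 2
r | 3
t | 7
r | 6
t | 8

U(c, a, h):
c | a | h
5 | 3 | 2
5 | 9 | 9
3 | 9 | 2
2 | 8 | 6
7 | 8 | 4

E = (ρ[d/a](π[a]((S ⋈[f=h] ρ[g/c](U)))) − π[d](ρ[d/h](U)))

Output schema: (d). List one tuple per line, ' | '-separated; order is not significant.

Per-node cardinality:
  S → 5
  U → 5
  ρ[g/c](U) → 5
  (S ⋈[f=h] ρ[g/c](U)) → 3
  π[a]((S ⋈[f=h] ρ[g/c](U))) → 3
  ρ[d/a](π[a]((S ⋈[f=h] ρ[g/c](U)))) → 3
  U → 5
  ρ[d/h](U) → 5
  π[d](ρ[d/h](U)) → 5
  (ρ[d/a](π[a]((S ⋈[f=h] ρ[g/c](U)))) − π[d](ρ[d/h](U))) → 2

== RESULT ==
d
3
8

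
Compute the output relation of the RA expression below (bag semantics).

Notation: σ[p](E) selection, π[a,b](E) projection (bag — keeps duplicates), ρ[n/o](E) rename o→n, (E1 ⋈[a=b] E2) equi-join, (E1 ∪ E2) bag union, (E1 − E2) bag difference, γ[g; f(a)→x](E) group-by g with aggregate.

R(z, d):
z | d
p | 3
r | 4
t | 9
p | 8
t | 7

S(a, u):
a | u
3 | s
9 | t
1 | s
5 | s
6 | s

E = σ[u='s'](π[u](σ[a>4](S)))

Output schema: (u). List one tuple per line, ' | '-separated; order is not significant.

Row counts bottom-up:
  S → 5
  σ[a>4](S) → 3
  π[u](σ[a>4](S)) → 3
  σ[u='s'](π[u](σ[a>4](S))) → 2

== RESULT ==
u
s
s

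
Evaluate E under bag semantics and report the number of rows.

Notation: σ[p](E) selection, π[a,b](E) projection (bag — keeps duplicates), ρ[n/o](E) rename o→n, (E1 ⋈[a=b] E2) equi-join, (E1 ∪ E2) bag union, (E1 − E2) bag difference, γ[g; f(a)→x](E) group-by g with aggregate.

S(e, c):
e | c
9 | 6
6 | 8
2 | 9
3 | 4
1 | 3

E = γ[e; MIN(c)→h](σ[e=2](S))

Subexpression sizes:
  S → 5
  σ[e=2](S) → 1
  γ[e; MIN(c)→h](σ[e=2](S)) → 1

|E| = 1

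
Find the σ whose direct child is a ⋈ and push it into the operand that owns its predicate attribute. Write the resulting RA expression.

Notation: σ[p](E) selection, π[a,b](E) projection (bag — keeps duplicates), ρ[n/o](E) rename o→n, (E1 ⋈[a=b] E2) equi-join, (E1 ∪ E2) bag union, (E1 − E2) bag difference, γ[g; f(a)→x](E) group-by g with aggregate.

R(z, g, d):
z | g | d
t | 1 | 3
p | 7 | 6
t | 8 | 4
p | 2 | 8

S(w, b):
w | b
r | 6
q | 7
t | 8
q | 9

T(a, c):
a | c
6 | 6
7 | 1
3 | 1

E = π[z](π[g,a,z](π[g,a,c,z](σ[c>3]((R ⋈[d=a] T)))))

σ filters on c, owned by the right side.
E' = π[z](π[g,a,z](π[g,a,c,z]((R ⋈[d=a] σ[c>3](T)))))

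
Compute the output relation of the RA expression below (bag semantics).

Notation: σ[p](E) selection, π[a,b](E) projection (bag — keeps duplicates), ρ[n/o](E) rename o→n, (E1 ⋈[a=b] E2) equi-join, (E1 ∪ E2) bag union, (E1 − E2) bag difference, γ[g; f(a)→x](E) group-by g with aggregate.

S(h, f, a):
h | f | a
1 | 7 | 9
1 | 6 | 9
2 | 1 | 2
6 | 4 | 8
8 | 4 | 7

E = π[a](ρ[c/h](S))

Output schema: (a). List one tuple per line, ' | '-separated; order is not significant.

Row counts bottom-up:
  S → 5
  ρ[c/h](S) → 5
  π[a](ρ[c/h](S)) → 5

== RESULT ==
a
2
7
8
9
9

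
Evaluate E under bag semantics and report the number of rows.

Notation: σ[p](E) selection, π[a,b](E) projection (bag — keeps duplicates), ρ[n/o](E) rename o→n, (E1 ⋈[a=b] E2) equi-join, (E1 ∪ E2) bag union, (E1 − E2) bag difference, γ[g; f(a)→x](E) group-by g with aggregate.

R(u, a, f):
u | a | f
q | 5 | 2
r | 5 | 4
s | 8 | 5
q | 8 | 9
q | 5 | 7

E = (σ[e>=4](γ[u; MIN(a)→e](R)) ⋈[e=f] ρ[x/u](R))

Row counts bottom-up:
  R → 5
  γ[u; MIN(a)→e](R) → 3
  σ[e>=4](γ[u; MIN(a)→e](R)) → 3
  R → 5
  ρ[x/u](R) → 5
  (σ[e>=4](γ[u; MIN(a)→e](R)) ⋈[e=f] ρ[x/u](R)) → 2

|E| = 2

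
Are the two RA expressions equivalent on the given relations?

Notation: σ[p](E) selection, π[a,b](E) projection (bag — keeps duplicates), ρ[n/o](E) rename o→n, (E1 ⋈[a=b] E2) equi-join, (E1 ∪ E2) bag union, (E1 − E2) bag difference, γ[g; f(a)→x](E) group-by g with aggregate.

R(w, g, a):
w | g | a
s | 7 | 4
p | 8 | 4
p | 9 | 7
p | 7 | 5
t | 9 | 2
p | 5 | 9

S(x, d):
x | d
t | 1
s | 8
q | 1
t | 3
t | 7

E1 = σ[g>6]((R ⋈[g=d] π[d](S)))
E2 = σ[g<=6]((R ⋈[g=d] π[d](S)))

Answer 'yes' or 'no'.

E1 subexpression sizes:
  R → 6
  S → 5
  π[d](S) → 5
  (R ⋈[g=d] π[d](S)) → 3
  σ[g>6]((R ⋈[g=d] π[d](S))) → 3
E2 subexpression sizes:
  R → 6
  S → 5
  π[d](S) → 5
  (R ⋈[g=d] π[d](S)) → 3
  σ[g<=6]((R ⋈[g=d] π[d](S))) → 0

E1 result:
w | g | a | d
p | 7 | 5 | 7
p | 8 | 4 | 8
s | 7 | 4 | 7
E2 result:
w | g | a | d
(0 rows)
Witness: ('p', 7, 5, 7) appears 1× in E1 but 0× in E2.

no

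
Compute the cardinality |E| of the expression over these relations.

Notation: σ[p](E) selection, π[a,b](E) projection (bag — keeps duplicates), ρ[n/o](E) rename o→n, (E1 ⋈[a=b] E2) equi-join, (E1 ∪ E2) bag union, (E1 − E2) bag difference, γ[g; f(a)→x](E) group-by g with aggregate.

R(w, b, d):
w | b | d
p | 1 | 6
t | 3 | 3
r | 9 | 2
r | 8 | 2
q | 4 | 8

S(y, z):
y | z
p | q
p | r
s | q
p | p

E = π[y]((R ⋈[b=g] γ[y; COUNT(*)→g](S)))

Stepwise |·|:
  R → 5
  S → 4
  γ[y; COUNT(*)→g](S) → 2
  (R ⋈[b=g] γ[y; COUNT(*)→g](S)) → 2
  π[y]((R ⋈[b=g] γ[y; COUNT(*)→g](S))) → 2

|E| = 2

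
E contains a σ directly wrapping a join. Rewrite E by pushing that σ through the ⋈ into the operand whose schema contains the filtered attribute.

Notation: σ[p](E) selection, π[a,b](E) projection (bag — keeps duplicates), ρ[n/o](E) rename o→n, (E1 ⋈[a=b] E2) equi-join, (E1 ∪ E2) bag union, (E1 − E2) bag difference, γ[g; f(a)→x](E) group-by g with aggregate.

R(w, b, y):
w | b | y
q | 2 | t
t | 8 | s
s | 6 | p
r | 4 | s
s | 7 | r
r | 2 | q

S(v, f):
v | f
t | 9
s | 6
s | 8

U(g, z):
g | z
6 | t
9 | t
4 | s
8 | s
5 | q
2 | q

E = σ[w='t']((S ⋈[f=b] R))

σ filters on w, owned by the right side.
E' = (S ⋈[f=b] σ[w='t'](R))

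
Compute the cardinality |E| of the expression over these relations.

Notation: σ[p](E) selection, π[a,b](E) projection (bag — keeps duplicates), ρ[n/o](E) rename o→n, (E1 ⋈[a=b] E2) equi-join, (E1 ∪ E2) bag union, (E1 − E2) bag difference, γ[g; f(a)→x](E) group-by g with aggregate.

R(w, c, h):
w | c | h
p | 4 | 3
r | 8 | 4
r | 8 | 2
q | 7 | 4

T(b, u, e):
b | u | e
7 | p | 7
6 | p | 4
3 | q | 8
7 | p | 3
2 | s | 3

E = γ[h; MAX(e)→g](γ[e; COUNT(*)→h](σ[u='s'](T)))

Stepwise |·|:
  T → 5
  σ[u='s'](T) → 1
  γ[e; COUNT(*)→h](σ[u='s'](T)) → 1
  γ[h; MAX(e)→g](γ[e; COUNT(*)→h](σ[u='s'](T))) → 1

|E| = 1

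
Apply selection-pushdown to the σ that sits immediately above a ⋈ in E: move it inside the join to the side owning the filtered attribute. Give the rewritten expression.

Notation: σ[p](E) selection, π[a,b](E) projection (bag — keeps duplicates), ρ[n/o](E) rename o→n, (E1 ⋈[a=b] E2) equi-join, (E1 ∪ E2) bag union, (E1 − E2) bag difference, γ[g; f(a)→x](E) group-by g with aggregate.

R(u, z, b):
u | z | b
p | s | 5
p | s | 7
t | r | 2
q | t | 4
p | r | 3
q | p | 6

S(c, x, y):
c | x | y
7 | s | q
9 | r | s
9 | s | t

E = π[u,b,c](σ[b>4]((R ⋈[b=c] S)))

σ filters on b, owned by the left side.
E' = π[u,b,c]((σ[b>4](R) ⋈[b=c] S))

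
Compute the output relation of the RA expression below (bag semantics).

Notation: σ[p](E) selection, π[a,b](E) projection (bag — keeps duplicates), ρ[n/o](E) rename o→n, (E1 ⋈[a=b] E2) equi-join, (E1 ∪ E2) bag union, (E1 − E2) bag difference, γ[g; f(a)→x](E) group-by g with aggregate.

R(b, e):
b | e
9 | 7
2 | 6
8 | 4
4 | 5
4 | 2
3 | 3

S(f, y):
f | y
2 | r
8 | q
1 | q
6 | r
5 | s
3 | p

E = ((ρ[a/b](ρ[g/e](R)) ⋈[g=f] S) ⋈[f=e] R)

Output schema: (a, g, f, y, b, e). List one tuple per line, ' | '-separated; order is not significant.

Per-node cardinality:
  R → 6
  ρ[g/e](R) → 6
  ρ[a/b](ρ[g/e](R)) → 6
  S → 6
  (ρ[a/b](ρ[g/e](R)) ⋈[g=f] S) → 4
  R → 6
  ((ρ[a/b](ρ[g/e](R)) ⋈[g=f] S) ⋈[f=e] R) → 4

== RESULT ==
a | g | f | y | b | e
2 | 6 | 6 | r | 2 | 6
3 | 3 | 3 | p | 3 | 3
4 | 2 | 2 | r | 4 | 2
4 | 5 | 5 | s | 4 | 5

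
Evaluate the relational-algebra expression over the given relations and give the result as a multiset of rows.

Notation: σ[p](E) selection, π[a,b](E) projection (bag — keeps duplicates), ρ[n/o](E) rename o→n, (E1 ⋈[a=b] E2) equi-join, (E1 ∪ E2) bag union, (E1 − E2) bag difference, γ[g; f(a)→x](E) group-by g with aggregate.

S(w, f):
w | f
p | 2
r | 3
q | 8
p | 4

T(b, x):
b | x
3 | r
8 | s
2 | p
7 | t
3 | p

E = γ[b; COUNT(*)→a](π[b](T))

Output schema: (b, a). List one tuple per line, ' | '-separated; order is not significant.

Per-node cardinality:
  T → 5
  π[b](T) → 5
  γ[b; COUNT(*)→a](π[b](T)) → 4

== RESULT ==
b | a
2 | 1
3 | 2
7 | 1
8 | 1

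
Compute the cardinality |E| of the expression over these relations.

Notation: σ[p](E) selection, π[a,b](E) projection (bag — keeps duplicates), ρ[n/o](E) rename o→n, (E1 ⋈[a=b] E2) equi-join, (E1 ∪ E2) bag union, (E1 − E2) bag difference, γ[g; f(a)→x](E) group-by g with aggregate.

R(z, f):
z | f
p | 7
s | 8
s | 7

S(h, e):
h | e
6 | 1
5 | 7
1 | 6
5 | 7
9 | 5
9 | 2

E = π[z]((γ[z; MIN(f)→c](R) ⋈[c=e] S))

Per-node cardinality:
  R → 3
  γ[z; MIN(f)→c](R) → 2
  S → 6
  (γ[z; MIN(f)→c](R) ⋈[c=e] S) → 4
  π[z]((γ[z; MIN(f)→c](R) ⋈[c=e] S)) → 4

|E| = 4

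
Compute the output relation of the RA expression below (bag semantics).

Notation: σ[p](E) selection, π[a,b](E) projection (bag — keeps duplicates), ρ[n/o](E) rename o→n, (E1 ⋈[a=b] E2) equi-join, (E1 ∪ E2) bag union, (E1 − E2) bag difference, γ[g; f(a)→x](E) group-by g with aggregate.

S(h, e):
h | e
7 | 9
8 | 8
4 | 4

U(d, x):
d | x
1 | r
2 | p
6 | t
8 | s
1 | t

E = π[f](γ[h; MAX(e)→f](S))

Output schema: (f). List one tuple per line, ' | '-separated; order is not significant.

Row counts bottom-up:
  S → 3
  γ[h; MAX(e)→f](S) → 3
  π[f](γ[h; MAX(e)→f](S)) → 3

== RESULT ==
f
4
8
9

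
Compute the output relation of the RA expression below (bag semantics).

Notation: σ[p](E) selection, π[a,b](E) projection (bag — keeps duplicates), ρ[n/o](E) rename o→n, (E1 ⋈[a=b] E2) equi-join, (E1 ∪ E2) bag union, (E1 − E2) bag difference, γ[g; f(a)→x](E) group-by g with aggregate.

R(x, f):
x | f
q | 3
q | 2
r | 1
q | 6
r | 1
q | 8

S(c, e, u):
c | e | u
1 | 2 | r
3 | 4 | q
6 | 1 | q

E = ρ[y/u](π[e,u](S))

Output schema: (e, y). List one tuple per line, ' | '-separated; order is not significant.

Per-node cardinality:
  S → 3
  π[e,u](S) → 3
  ρ[y/u](π[e,u](S)) → 3

== RESULT ==
e | y
1 | q
2 | r
4 | q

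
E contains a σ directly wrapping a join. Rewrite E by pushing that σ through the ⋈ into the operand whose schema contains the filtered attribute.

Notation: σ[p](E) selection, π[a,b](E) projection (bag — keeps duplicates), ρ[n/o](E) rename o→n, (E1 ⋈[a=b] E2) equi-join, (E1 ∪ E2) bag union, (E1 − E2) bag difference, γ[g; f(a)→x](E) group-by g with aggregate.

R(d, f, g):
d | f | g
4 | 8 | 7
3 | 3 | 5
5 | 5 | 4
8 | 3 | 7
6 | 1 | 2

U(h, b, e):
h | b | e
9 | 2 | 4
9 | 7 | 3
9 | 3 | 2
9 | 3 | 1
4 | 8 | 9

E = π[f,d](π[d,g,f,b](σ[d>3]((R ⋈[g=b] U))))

σ filters on d, owned by the left side.
E' = π[f,d](π[d,g,f,b]((σ[d>3](R) ⋈[g=b] U)))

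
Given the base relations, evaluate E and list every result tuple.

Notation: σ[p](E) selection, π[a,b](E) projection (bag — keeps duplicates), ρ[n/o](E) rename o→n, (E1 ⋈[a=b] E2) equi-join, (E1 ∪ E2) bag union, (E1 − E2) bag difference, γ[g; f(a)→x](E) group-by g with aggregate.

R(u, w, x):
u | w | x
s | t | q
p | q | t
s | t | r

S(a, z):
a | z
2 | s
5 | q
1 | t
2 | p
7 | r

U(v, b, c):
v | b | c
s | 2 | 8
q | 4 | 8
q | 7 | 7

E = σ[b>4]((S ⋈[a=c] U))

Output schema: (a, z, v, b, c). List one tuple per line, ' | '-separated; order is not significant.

Row counts bottom-up:
  S → 5
  U → 3
  (S ⋈[a=c] U) → 1
  σ[b>4]((S ⋈[a=c] U)) → 1

== RESULT ==
a | z | v | b | c
7 | r | q | 7 | 7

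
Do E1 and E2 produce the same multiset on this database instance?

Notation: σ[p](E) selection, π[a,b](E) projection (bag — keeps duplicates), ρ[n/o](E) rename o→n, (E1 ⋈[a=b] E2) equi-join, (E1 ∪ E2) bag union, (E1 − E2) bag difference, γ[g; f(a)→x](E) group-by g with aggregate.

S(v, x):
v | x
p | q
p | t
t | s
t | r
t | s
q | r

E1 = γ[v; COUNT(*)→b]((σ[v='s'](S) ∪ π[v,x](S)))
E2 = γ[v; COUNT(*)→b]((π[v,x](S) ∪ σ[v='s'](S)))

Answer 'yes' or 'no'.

E1 per-node cardinality:
  S → 6
  σ[v='s'](S) → 0
  S → 6
  π[v,x](S) → 6
  (σ[v='s'](S) ∪ π[v,x](S)) → 6
  γ[v; COUNT(*)→b]((σ[v='s'](S) ∪ π[v,x](S))) → 3
E2 per-node cardinality:
  S → 6
  π[v,x](S) → 6
  S → 6
  σ[v='s'](S) → 0
  (π[v,x](S) ∪ σ[v='s'](S)) → 6
  γ[v; COUNT(*)→b]((π[v,x](S) ∪ σ[v='s'](S))) → 3

E1 and E2 produce the same multiset:
v | b
p | 2
q | 1
t | 3

yes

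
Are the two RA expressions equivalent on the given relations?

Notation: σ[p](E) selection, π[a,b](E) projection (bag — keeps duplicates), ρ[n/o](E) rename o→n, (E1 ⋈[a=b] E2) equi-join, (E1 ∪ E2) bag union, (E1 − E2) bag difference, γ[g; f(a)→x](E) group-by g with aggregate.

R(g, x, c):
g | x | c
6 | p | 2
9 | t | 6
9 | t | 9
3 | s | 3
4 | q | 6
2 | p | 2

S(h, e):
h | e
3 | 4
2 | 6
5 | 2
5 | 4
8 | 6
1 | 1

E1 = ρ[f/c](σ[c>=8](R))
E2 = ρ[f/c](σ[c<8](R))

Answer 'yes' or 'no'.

E1 per-node cardinality:
  R → 6
  σ[c>=8](R) → 1
  ρ[f/c](σ[c>=8](R)) → 1
E2 per-node cardinality:
  R → 6
  σ[c<8](R) → 5
  ρ[f/c](σ[c<8](R)) → 5

E1 result:
g | x | f
9 | t | 9
E2 result:
g | x | f
2 | p | 2
3 | s | 3
4 | q | 6
6 | p | 2
9 | t | 6
Witness: (4, 'q', 6) appears 0× in E1 but 1× in E2.

no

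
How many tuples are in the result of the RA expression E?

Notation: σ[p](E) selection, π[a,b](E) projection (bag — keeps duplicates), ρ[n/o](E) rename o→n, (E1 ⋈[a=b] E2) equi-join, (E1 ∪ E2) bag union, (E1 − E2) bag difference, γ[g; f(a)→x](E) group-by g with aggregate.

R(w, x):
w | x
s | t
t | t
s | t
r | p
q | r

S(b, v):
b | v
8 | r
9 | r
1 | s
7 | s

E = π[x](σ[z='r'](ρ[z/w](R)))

Row counts bottom-up:
  R → 5
  ρ[z/w](R) → 5
  σ[z='r'](ρ[z/w](R)) → 1
  π[x](σ[z='r'](ρ[z/w](R))) → 1

|E| = 1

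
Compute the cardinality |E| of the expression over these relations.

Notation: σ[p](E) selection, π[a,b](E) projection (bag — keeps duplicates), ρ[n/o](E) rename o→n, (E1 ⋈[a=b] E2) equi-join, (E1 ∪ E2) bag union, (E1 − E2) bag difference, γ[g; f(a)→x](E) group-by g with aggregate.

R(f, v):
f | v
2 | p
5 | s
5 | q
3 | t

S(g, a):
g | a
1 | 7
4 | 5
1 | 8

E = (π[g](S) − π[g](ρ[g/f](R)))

Stepwise |·|:
  S → 3
  π[g](S) → 3
  R → 4
  ρ[g/f](R) → 4
  π[g](ρ[g/f](R)) → 4
  (π[g](S) − π[g](ρ[g/f](R))) → 3

|E| = 3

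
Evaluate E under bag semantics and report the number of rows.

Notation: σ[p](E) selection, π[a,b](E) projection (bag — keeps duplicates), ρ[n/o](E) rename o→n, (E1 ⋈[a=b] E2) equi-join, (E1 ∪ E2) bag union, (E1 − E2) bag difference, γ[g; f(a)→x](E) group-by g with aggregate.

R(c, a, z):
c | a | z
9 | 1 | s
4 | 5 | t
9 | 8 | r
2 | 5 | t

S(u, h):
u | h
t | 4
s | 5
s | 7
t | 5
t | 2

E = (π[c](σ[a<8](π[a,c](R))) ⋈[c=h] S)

Per-node cardinality:
  R → 4
  π[a,c](R) → 4
  σ[a<8](π[a,c](R)) → 3
  π[c](σ[a<8](π[a,c](R))) → 3
  S → 5
  (π[c](σ[a<8](π[a,c](R))) ⋈[c=h] S) → 2

|E| = 2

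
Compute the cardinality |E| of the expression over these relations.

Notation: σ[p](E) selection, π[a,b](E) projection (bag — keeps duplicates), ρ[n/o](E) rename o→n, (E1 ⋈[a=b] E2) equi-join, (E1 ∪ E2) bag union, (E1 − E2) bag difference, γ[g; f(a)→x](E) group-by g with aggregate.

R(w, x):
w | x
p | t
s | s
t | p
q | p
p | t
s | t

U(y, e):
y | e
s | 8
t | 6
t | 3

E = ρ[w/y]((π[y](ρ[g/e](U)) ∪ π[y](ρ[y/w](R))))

Row counts bottom-up:
  U → 3
  ρ[g/e](U) → 3
  π[y](ρ[g/e](U)) → 3
  R → 6
  ρ[y/w](R) → 6
  π[y](ρ[y/w](R)) → 6
  (π[y](ρ[g/e](U)) ∪ π[y](ρ[y/w](R))) → 9
  ρ[w/y]((π[y](ρ[g/e](U)) ∪ π[y](ρ[y/w](R)))) → 9

|E| = 9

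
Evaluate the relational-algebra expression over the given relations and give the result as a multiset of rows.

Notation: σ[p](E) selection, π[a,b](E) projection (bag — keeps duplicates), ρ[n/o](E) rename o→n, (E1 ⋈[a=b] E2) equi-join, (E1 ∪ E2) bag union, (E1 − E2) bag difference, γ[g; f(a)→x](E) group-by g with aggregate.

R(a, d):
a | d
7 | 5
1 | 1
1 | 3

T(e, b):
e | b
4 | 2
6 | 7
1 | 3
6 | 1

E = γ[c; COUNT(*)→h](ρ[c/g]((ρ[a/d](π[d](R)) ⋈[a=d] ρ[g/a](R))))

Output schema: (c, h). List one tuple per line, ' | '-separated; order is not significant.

Per-node cardinality:
  R → 3
  π[d](R) → 3
  ρ[a/d](π[d](R)) → 3
  R → 3
  ρ[g/a](R) → 3
  (ρ[a/d](π[d](R)) ⋈[a=d] ρ[g/a](R)) → 3
  ρ[c/g]((ρ[a/d](π[d](R)) ⋈[a=d] ρ[g/a](R))) → 3
  γ[c; COUNT(*)→h](ρ[c/g]((ρ[a/d](π[d](R)) ⋈[a=d] ρ[g/a](R)))) → 2

== RESULT ==
c | h
1 | 2
7 | 1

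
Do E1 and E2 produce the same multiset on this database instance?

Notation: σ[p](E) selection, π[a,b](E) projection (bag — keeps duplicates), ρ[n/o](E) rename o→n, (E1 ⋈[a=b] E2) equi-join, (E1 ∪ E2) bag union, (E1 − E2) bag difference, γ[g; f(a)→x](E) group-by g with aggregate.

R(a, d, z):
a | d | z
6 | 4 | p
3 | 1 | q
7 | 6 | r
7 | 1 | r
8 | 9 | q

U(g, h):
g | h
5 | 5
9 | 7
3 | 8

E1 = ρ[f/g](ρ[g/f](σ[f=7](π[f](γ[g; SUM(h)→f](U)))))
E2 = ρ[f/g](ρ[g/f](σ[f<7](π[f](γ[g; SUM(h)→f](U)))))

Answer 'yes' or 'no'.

E1 stepwise |·|:
  U → 3
  γ[g; SUM(h)→f](U) → 3
  π[f](γ[g; SUM(h)→f](U)) → 3
  σ[f=7](π[f](γ[g; SUM(h)→f](U))) → 1
  ρ[g/f](σ[f=7](π[f](γ[g; SUM(h)→f](U)))) → 1
  ρ[f/g](ρ[g/f](σ[f=7](π[f](γ[g; SUM(h)→f](U))))) → 1
E2 stepwise |·|:
  U → 3
  γ[g; SUM(h)→f](U) → 3
  π[f](γ[g; SUM(h)→f](U)) → 3
  σ[f<7](π[f](γ[g; SUM(h)→f](U))) → 1
  ρ[g/f](σ[f<7](π[f](γ[g; SUM(h)→f](U)))) → 1
  ρ[f/g](ρ[g/f](σ[f<7](π[f](γ[g; SUM(h)→f](U))))) → 1

E1 result:
f
7
E2 result:
f
5
Witness: (7,) appears 1× in E1 but 0× in E2.

no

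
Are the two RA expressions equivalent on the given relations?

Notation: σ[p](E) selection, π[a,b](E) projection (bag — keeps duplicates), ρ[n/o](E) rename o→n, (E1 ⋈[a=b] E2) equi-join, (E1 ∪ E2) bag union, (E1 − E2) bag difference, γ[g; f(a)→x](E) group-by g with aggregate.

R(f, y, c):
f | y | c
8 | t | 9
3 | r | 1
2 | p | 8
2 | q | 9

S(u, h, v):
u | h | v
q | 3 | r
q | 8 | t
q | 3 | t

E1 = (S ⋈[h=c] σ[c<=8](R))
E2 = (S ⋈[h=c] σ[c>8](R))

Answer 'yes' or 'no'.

E1 per-node cardinality:
  S → 3
  R → 4
  σ[c<=8](R) → 2
  (S ⋈[h=c] σ[c<=8](R)) → 1
E2 per-node cardinality:
  S → 3
  R → 4
  σ[c>8](R) → 2
  (S ⋈[h=c] σ[c>8](R)) → 0

E1 result:
u | h | v | f | y | c
q | 8 | t | 2 | p | 8
E2 result:
u | h | v | f | y | c
(0 rows)
Witness: ('q', 8, 't', 2, 'p', 8) appears 1× in E1 but 0× in E2.

no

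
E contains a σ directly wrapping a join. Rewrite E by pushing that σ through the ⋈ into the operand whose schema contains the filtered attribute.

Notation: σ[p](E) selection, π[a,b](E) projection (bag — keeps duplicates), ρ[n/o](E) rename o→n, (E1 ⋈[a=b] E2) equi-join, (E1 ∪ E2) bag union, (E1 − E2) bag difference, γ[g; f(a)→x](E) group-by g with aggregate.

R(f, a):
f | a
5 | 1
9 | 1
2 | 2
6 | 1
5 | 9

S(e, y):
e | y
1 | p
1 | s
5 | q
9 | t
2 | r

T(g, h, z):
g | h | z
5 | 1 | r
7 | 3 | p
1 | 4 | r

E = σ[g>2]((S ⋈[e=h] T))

σ filters on g, owned by the right side.
E' = (S ⋈[e=h] σ[g>2](T))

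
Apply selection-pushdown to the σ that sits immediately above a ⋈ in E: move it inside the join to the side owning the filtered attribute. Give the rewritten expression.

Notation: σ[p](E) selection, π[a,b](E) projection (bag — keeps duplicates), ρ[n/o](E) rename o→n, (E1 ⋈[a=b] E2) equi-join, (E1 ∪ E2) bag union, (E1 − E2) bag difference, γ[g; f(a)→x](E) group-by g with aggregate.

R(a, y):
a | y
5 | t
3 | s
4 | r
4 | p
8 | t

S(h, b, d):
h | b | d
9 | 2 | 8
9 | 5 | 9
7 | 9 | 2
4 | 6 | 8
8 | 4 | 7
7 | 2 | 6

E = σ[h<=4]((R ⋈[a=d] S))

σ filters on h, owned by the right side.
E' = (R ⋈[a=d] σ[h<=4](S))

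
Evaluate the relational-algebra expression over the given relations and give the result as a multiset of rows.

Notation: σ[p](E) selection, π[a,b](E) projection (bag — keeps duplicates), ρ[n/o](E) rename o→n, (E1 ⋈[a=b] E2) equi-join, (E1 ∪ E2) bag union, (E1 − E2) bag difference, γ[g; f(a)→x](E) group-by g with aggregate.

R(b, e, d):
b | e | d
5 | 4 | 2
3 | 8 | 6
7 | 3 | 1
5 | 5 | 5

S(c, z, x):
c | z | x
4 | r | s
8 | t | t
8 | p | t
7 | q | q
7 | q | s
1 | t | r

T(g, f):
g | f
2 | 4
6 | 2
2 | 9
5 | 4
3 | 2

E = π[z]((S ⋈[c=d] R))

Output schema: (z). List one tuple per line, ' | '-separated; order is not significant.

Per-node cardinality:
  S → 6
  R → 4
  (S ⋈[c=d] R) → 1
  π[z]((S ⋈[c=d] R)) → 1

== RESULT ==
z
t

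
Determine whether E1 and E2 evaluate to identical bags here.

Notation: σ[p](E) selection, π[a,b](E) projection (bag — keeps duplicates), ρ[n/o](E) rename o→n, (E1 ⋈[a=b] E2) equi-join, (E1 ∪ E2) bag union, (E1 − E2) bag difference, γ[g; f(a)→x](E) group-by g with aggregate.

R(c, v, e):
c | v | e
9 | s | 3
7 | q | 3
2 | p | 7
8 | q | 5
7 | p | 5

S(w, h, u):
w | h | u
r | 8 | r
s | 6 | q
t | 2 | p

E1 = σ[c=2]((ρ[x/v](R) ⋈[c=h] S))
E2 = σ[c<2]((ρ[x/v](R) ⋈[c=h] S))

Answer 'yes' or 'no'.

E1 per-node cardinality:
  R → 5
  ρ[x/v](R) → 5
  S → 3
  (ρ[x/v](R) ⋈[c=h] S) → 2
  σ[c=2]((ρ[x/v](R) ⋈[c=h] S)) → 1
E2 per-node cardinality:
  R → 5
  ρ[x/v](R) → 5
  S → 3
  (ρ[x/v](R) ⋈[c=h] S) → 2
  σ[c<2]((ρ[x/v](R) ⋈[c=h] S)) → 0

E1 result:
c | x | e | w | h | u
2 | p | 7 | t | 2 | p
E2 result:
c | x | e | w | h | u
(0 rows)
Witness: (2, 'p', 7, 't', 2, 'p') appears 1× in E1 but 0× in E2.

no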